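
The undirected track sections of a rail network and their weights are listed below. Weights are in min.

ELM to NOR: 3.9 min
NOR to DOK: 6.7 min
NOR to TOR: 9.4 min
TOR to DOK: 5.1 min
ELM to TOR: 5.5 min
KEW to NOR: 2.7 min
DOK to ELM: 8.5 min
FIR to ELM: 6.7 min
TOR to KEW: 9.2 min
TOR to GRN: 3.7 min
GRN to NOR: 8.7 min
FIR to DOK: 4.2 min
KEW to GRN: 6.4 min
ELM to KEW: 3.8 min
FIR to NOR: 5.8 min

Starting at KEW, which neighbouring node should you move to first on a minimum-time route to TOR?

Compare a few routes:
KEW → ELM → TOR: 3.8+5.5 = 9.3
KEW → TOR: 9.2 = 9.2
KEW → GRN → TOR: 6.4+3.7 = 10.1
The minimum is 9.2 min via KEW → TOR.
So from KEW the first move is to TOR.

TOR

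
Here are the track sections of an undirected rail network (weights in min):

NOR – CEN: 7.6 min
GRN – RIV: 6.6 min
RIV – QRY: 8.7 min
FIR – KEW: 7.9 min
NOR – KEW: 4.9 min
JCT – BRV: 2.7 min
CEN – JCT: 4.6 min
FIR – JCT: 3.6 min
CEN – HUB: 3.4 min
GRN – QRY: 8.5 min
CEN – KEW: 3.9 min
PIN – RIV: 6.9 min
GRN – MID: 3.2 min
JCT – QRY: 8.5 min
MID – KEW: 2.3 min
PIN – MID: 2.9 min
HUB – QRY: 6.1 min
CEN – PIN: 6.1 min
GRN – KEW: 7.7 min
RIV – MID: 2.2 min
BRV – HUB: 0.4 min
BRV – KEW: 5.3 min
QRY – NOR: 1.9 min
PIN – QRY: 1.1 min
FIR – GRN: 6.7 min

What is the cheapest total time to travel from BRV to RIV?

Candidate routes:
BRV–HUB–QRY–PIN–MID–RIV: 0.4+6.1+1.1+2.9+2.2 = 12.7
BRV–HUB–CEN–KEW–MID–RIV: 0.4+3.4+3.9+2.3+2.2 = 12.2
BRV–HUB–QRY–PIN–RIV: 0.4+6.1+1.1+6.9 = 14.5
BRV–KEW–MID–RIV: 5.3+2.3+2.2 = 9.8
The minimum is 9.8 min via BRV–KEW–MID–RIV.

9.8 min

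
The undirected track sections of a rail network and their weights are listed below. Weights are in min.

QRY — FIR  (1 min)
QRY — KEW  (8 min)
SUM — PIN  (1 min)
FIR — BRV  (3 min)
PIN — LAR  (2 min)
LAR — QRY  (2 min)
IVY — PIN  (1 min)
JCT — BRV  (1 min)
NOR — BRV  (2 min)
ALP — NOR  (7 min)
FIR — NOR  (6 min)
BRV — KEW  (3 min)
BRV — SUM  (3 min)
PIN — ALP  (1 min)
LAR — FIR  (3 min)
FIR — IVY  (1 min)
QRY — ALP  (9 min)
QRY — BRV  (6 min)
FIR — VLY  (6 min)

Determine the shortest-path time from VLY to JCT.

10 min

Running Dijkstra from VLY:
VLY: 0
FIR: 6  (via VLY)
IVY: 7  (via FIR)
QRY: 7  (via FIR)
PIN: 8  (via IVY)
LAR: 9  (via FIR)
SUM: 9  (via PIN)
BRV: 9  (via FIR)
ALP: 9  (via PIN)
JCT: 10  (via BRV)
Shortest route: VLY → FIR → BRV → JCT = 10 min.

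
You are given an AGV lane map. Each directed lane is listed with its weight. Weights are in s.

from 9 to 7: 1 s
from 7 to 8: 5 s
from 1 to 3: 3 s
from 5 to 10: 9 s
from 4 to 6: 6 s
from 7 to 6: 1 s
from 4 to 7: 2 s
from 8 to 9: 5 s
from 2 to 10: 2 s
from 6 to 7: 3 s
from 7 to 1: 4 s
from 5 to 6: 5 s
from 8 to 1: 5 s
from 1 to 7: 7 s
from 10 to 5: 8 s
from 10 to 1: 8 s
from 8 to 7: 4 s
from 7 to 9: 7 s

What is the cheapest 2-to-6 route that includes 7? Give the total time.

18 s

Best 2 to 7: 2 → 10 → 1 → 7 costing 17
Shortest 7→6: 7 → 6 = 1
Total via 7: 17 + 1 = 18 s.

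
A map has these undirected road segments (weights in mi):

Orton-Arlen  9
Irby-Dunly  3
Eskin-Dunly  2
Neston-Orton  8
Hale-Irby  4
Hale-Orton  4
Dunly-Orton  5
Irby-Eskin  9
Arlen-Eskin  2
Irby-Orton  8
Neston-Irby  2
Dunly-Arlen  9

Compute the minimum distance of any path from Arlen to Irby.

Compare a few routes:
Arlen–Eskin–Dunly–Irby: 2+2+3 = 7
Arlen–Eskin–Irby: 2+9 = 11
Arlen–Dunly–Irby: 9+3 = 12
The minimum is 7 mi via Arlen–Eskin–Dunly–Irby.

7 mi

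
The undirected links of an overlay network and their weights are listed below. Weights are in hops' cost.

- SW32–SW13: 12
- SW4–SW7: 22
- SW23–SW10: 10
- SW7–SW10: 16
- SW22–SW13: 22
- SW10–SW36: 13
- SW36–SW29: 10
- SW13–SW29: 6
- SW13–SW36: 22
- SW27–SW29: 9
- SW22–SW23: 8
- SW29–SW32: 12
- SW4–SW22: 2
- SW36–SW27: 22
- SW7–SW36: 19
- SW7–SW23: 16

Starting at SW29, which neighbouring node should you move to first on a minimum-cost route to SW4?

Enumerating some paths:
SW29–SW36–SW10–SW23–SW22–SW4: 10+13+10+8+2 = 43
SW29–SW13–SW22–SW4: 6+22+2 = 30
Cheapest is SW29–SW13–SW22–SW4 at 30 hops' cost.
So from SW29 the first move is to SW13.

SW13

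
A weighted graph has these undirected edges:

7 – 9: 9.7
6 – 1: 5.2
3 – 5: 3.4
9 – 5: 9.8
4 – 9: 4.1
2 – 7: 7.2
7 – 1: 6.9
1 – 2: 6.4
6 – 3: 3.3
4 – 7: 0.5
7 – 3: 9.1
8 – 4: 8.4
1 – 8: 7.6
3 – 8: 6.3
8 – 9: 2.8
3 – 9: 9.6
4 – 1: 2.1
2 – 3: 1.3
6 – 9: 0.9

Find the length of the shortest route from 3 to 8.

Enumerating some paths:
3 - 6 - 9 - 8: 3.3+0.9+2.8 = 7
3 - 8: 6.3 = 6.3
The minimum is 6.3 via 3 - 8.

6.3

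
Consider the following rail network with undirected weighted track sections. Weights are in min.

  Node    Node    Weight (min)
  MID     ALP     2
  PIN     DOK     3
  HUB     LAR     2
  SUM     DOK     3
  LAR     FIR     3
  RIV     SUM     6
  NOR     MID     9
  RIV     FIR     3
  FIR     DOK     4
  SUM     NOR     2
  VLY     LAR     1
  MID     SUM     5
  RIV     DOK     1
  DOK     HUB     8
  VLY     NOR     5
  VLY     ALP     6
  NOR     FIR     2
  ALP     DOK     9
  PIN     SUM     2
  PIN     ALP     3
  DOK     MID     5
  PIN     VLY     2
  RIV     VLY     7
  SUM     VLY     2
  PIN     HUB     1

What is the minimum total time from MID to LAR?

Compare a few routes:
MID → ALP → PIN → HUB → LAR: 2+3+1+2 = 8
MID → ALP → VLY → LAR: 2+6+1 = 9
Cheapest is MID → ALP → PIN → HUB → LAR at 8 min.

8 min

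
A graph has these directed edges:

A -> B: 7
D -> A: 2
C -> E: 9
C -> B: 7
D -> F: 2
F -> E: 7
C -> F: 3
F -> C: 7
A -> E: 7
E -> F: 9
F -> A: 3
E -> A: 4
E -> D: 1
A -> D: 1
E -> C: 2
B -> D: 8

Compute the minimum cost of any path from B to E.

17

Running Dijkstra from B:
B: 0
D: 8  (via B)
A: 10  (via D)
F: 10  (via D)
C: 17  (via F)
E: 17  (via A)
Shortest route: B → D → A → E = 17.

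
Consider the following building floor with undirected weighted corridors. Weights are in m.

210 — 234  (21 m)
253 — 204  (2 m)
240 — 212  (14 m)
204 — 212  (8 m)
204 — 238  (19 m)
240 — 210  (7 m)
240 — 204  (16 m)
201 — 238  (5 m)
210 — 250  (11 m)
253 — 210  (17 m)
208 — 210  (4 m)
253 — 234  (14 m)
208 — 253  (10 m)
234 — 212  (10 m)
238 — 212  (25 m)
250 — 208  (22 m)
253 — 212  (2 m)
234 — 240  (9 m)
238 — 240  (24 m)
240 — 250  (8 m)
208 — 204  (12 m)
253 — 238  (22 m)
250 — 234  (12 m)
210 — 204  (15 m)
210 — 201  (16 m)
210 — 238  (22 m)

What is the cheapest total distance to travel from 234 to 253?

Settle nodes by increasing distance from 234:
234: 0
240: 9  (via 234)
212: 10  (via 234)
253: 12  (via 212)
Shortest route: 234–212–253 = 12 m.

12 m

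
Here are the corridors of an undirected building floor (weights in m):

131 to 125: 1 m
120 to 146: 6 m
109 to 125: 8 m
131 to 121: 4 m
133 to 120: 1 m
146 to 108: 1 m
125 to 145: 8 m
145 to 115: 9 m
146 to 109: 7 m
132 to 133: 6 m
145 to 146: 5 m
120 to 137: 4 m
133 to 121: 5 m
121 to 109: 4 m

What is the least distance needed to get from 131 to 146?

Running Dijkstra from 131:
131: 0
125: 1  (via 131)
121: 4  (via 131)
109: 8  (via 121)
145: 9  (via 125)
133: 9  (via 121)
120: 10  (via 133)
137: 14  (via 120)
146: 14  (via 145)
Shortest route: 131 → 125 → 145 → 146 = 14 m.

14 m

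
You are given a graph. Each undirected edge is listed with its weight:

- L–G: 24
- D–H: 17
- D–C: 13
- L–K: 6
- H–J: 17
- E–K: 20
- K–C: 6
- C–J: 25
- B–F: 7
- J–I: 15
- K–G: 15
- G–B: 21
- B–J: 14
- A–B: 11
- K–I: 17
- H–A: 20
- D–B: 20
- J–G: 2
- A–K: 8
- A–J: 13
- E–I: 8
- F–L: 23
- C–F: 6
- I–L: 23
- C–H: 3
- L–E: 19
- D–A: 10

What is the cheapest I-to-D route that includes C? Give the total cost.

Shortest I→C: I → K → C = 23
Shortest C→D: C → D = 13
Total via C: 23 + 13 = 36.

36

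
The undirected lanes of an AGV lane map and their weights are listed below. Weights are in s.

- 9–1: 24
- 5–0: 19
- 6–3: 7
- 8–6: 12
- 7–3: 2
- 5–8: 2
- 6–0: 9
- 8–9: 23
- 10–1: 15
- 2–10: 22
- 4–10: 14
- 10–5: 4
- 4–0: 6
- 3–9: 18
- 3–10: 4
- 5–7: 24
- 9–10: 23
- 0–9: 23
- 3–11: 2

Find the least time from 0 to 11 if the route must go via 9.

Shortest 0→9: 0 → 9 = 23
Shortest 9→11: 9 → 3 → 11 = 20
Total via 9: 23 + 20 = 43 s.

43 s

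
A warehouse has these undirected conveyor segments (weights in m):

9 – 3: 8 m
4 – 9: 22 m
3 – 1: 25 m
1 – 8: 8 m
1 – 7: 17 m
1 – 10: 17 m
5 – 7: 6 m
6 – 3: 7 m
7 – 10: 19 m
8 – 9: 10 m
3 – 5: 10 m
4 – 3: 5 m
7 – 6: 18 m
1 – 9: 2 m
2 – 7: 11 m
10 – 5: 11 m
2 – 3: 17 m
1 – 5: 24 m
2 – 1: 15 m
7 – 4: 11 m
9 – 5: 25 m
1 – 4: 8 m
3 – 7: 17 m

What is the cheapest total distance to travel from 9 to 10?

Settle nodes by increasing distance from 9:
9: 0
1: 2  (via 9)
3: 8  (via 9)
4: 10  (via 1)
8: 10  (via 9)
6: 15  (via 3)
2: 17  (via 1)
5: 18  (via 3)
7: 19  (via 1)
10: 19  (via 1)
Shortest route: 9 → 1 → 10 = 19 m.

19 m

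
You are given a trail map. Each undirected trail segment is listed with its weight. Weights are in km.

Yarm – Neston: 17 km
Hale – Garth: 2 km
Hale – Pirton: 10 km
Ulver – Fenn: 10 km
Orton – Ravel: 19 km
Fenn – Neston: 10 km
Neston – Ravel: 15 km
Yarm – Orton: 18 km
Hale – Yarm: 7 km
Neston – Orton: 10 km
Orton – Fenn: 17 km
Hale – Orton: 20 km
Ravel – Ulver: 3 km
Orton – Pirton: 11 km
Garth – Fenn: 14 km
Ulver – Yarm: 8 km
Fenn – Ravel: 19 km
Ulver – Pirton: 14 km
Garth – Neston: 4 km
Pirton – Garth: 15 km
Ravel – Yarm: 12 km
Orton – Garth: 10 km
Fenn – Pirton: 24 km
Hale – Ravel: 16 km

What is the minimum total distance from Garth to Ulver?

17 km

Compare a few routes:
Garth - Hale - Yarm - Ulver: 2+7+8 = 17
Garth - Hale - Ravel - Ulver: 2+16+3 = 21
Cheapest is Garth - Hale - Yarm - Ulver at 17 km.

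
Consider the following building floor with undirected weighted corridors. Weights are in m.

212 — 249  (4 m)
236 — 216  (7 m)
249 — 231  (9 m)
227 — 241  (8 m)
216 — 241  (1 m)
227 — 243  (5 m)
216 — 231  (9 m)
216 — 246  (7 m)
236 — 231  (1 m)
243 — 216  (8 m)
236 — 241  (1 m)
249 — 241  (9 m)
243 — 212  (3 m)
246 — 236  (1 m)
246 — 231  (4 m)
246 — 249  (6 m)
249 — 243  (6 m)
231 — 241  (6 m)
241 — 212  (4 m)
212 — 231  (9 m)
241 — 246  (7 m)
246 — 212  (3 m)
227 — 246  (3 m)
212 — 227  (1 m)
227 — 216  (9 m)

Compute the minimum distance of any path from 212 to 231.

Settle nodes by increasing distance from 212:
212: 0
227: 1  (via 212)
243: 3  (via 212)
246: 3  (via 212)
249: 4  (via 212)
236: 4  (via 246)
241: 4  (via 212)
216: 5  (via 241)
231: 5  (via 236)
Shortest route: 212 → 246 → 236 → 231 = 5 m.

5 m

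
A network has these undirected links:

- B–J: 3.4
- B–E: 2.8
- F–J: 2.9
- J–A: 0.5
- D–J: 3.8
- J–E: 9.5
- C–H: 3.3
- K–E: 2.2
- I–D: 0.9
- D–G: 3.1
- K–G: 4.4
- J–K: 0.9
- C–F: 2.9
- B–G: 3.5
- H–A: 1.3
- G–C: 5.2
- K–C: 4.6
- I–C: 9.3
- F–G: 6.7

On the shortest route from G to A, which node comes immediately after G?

Candidate routes:
G–D–J–A: 3.1+3.8+0.5 = 7.4
G–B–J–A: 3.5+3.4+0.5 = 7.4
G–K–J–A: 4.4+0.9+0.5 = 5.8
The minimum is 5.8 via G–K–J–A.
So from G the first move is to K.

K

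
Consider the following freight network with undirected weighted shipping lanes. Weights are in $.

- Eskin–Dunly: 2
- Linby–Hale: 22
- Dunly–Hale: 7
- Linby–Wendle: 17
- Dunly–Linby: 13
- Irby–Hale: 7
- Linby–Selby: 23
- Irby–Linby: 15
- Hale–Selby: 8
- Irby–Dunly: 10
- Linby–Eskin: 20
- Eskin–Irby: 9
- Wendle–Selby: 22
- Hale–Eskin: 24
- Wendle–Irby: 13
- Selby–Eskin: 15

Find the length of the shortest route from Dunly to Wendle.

Running Dijkstra from Dunly:
Dunly: 0
Eskin: 2  (via Dunly)
Hale: 7  (via Dunly)
Irby: 10  (via Dunly)
Linby: 13  (via Dunly)
Selby: 15  (via Hale)
Wendle: 23  (via Irby)
Shortest route: Dunly–Irby–Wendle = $23.

$23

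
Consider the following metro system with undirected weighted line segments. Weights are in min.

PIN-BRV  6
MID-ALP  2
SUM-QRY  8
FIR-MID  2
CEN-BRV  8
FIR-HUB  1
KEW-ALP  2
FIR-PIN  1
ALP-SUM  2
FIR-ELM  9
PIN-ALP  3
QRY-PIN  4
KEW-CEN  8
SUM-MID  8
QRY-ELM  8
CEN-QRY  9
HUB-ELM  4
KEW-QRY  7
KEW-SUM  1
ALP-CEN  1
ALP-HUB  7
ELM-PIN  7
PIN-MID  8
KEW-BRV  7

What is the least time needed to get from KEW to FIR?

Enumerating some paths:
KEW - ALP - MID - FIR: 2+2+2 = 6
KEW - SUM - ALP - PIN - FIR: 1+2+3+1 = 7
The minimum is 6 min via KEW - ALP - MID - FIR.

6 min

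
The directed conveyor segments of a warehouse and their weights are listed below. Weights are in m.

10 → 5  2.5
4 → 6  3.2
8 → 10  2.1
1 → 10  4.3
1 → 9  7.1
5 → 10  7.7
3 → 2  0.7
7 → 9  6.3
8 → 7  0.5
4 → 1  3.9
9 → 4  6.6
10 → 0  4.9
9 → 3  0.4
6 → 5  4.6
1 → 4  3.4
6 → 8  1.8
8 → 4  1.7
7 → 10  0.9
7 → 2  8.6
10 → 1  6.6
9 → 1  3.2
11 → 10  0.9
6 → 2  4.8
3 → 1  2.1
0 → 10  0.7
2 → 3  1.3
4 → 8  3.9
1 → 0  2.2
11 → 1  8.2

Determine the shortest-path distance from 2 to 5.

8.8 m

Running Dijkstra from 2:
2: 0
3: 1.3  (via 2)
1: 3.4  (via 3)
0: 5.6  (via 1)
10: 6.3  (via 0)
4: 6.8  (via 1)
5: 8.8  (via 10)
Shortest route: 2 → 3 → 1 → 0 → 10 → 5 = 8.8 m.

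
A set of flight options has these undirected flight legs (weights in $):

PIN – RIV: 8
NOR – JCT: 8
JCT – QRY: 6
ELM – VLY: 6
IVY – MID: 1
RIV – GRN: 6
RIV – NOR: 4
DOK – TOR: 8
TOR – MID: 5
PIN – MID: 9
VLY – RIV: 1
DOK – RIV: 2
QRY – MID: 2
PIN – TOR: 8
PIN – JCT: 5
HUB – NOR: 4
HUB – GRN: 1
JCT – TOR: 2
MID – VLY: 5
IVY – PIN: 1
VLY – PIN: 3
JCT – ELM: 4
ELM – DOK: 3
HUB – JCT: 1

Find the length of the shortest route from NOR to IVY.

$9

Running Dijkstra from NOR:
NOR: 0
RIV: 4  (via NOR)
HUB: 4  (via NOR)
VLY: 5  (via RIV)
JCT: 5  (via HUB)
GRN: 5  (via HUB)
DOK: 6  (via RIV)
TOR: 7  (via JCT)
PIN: 8  (via VLY)
ELM: 9  (via JCT)
IVY: 9  (via PIN)
Shortest route: NOR → RIV → VLY → PIN → IVY = $9.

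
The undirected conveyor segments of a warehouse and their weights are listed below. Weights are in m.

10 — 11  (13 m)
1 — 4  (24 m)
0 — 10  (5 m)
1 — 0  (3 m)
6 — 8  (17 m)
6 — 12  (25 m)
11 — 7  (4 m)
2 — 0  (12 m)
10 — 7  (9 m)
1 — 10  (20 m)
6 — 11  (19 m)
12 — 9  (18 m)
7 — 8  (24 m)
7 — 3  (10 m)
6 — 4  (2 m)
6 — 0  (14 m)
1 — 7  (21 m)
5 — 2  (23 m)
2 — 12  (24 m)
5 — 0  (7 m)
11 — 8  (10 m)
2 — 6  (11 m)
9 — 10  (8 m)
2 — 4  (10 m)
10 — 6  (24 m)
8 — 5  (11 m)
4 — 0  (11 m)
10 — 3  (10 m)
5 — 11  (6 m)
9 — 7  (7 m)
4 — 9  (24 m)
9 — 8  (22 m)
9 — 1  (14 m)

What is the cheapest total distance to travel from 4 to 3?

Candidate routes:
4–0–10–3: 11+5+10 = 26
4–6–0–10–3: 2+14+5+10 = 31
The minimum is 26 m via 4–0–10–3.

26 m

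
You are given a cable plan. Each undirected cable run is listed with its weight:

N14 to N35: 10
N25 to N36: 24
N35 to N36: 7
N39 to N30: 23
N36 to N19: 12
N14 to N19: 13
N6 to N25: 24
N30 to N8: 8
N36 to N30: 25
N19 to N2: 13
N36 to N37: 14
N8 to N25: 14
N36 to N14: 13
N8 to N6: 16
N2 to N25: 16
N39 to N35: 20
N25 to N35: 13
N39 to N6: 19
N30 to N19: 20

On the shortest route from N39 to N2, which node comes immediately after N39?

Compare a few routes:
N39 → N35 → N25 → N2: 20+13+16 = 49
N39 → N35 → N36 → N19 → N2: 20+7+12+13 = 52
The minimum is 49 via N39 → N35 → N25 → N2.
So from N39 the first move is to N35.

N35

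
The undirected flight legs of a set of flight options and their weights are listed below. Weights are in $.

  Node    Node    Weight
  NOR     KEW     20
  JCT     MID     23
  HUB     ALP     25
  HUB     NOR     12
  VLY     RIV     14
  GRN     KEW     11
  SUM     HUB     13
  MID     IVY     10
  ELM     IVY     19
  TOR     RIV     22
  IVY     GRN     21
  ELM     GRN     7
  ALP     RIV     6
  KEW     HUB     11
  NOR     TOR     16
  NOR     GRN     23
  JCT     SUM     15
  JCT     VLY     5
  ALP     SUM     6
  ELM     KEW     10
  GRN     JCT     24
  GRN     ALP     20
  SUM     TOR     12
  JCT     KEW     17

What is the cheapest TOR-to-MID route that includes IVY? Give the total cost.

$69

Best TOR to IVY: TOR → SUM → ALP → GRN → IVY costing 59
Best IVY to MID: IVY → MID costing 10
Total via IVY: 59 + 10 = $69.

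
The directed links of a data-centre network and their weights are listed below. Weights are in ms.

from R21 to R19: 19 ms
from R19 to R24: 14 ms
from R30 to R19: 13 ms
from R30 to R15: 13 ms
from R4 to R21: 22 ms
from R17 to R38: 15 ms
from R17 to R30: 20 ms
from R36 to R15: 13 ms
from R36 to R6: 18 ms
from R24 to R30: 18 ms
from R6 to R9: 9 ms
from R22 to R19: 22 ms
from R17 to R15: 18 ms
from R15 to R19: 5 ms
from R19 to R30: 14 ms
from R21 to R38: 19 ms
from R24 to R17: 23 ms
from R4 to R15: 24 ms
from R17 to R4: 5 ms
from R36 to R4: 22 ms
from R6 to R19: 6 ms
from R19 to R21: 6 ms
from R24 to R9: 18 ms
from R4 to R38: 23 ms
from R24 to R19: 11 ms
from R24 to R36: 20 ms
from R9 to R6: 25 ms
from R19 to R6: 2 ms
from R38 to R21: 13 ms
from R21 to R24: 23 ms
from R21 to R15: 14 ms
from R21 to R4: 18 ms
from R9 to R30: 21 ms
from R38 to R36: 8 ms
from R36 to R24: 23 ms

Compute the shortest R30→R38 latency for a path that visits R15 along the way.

Best R30 to R15: R30–R15 costing 13
Best R15 to R38: R15–R19–R21–R38 costing 30
Total via R15: 13 + 30 = 43 ms.

43 ms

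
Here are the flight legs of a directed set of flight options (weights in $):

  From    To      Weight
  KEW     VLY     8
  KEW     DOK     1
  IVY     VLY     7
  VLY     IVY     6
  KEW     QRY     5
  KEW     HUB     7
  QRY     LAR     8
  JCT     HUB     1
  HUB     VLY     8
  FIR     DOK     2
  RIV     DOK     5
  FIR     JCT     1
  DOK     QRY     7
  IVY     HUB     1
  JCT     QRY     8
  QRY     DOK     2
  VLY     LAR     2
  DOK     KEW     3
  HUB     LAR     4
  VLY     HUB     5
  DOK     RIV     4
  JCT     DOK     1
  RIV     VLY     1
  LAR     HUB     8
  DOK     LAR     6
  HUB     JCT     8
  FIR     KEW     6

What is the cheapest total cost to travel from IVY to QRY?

$17

Enumerating some paths:
IVY → HUB → JCT → DOK → KEW → QRY: 1+8+1+3+5 = 18
IVY → VLY → HUB → JCT → DOK → QRY: 7+5+8+1+7 = 28
IVY → VLY → HUB → JCT → QRY: 7+5+8+8 = 28
IVY → HUB → JCT → QRY: 1+8+8 = 17
Cheapest is IVY → HUB → JCT → QRY at $17.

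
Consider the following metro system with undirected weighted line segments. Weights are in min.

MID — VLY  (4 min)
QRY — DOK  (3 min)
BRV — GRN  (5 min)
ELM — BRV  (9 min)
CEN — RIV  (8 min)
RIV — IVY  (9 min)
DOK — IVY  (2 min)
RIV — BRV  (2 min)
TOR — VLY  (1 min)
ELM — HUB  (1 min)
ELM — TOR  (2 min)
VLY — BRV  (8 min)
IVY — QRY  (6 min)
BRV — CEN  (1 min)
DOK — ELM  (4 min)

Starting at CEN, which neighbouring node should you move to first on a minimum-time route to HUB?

Compare a few routes:
CEN–BRV–RIV–IVY–DOK–ELM–HUB: 1+2+9+2+4+1 = 19
CEN–RIV–BRV–ELM–HUB: 8+2+9+1 = 20
CEN–BRV–ELM–HUB: 1+9+1 = 11
CEN–BRV–VLY–TOR–ELM–HUB: 1+8+1+2+1 = 13
The minimum is 11 min via CEN–BRV–ELM–HUB.
So from CEN the first move is to BRV.

BRV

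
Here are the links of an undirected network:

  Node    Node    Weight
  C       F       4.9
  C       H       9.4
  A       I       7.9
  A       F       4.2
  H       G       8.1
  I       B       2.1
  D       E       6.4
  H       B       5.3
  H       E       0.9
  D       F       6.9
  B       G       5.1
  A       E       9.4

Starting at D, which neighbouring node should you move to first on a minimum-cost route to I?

E

Enumerating some paths:
D–F–A–I: 6.9+4.2+7.9 = 19
D–E–H–B–I: 6.4+0.9+5.3+2.1 = 14.7
D–E–H–G–B–I: 6.4+0.9+8.1+5.1+2.1 = 22.6
The minimum is 14.7 via D–E–H–B–I.
So from D the first move is to E.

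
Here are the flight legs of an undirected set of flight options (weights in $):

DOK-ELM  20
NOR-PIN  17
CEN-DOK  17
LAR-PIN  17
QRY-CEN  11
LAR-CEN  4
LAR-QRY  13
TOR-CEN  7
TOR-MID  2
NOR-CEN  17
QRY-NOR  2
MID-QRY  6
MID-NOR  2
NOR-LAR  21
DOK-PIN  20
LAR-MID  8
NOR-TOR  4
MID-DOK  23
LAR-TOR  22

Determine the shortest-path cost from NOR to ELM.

Compare a few routes:
NOR - MID - TOR - CEN - DOK - ELM: 2+2+7+17+20 = 48
NOR - MID - DOK - ELM: 2+23+20 = 45
Cheapest is NOR - MID - DOK - ELM at $45.

$45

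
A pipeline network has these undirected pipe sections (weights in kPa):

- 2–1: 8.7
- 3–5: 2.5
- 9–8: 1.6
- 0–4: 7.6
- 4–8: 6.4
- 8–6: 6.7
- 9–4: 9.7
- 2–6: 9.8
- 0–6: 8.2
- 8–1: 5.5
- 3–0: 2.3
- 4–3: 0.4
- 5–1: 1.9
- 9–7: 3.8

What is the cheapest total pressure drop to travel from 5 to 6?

Shortest distances from 5:
5: 0
1: 1.9  (via 5)
3: 2.5  (via 5)
4: 2.9  (via 3)
0: 4.8  (via 3)
8: 7.4  (via 1)
9: 9  (via 8)
2: 10.6  (via 1)
7: 12.8  (via 9)
6: 13  (via 0)
Shortest route: 5–3–0–6 = 13 kPa.

13 kPa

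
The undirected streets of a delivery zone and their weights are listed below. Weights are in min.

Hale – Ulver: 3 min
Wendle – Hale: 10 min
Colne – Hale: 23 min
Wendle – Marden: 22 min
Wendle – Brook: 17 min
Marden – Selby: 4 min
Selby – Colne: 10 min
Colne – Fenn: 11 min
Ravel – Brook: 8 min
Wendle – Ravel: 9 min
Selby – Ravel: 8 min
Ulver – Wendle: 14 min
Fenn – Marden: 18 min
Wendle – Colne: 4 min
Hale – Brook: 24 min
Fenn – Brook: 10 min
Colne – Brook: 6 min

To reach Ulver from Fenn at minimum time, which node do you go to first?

Candidate routes:
Fenn → Colne → Wendle → Ulver: 11+4+14 = 29
Fenn → Brook → Colne → Wendle → Hale → Ulver: 10+6+4+10+3 = 33
Fenn → Colne → Wendle → Hale → Ulver: 11+4+10+3 = 28
Cheapest is Fenn → Colne → Wendle → Hale → Ulver at 28 min.
So from Fenn the first move is to Colne.

Colne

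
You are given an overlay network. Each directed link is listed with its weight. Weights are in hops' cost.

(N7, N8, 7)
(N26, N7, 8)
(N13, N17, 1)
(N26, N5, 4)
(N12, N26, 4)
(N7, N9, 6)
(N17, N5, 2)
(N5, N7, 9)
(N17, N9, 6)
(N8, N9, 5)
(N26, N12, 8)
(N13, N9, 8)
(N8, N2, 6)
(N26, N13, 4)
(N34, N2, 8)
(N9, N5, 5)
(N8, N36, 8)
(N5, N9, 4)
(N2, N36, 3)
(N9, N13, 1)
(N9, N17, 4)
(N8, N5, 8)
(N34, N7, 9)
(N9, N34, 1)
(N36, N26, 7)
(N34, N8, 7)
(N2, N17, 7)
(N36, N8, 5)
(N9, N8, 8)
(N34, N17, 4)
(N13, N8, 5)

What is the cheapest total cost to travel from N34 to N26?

Running Dijkstra from N34:
N34: 0
N17: 4  (via N34)
N5: 6  (via N17)
N8: 7  (via N34)
N2: 8  (via N34)
N7: 9  (via N34)
N9: 10  (via N17)
N36: 11  (via N2)
N13: 11  (via N9)
N26: 18  (via N36)
Shortest route: N34–N2–N36–N26 = 18 hops' cost.

18 hops' cost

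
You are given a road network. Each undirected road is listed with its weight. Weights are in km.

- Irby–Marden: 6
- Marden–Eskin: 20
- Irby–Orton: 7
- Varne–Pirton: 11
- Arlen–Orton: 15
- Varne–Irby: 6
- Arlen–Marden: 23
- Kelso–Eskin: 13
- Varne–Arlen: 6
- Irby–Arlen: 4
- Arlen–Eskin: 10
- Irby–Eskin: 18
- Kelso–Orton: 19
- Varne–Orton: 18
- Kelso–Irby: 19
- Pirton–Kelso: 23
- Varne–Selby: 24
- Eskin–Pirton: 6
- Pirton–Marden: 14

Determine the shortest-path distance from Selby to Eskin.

Running Dijkstra from Selby:
Selby: 0
Varne: 24  (via Selby)
Arlen: 30  (via Varne)
Irby: 30  (via Varne)
Pirton: 35  (via Varne)
Marden: 36  (via Irby)
Orton: 37  (via Irby)
Eskin: 40  (via Arlen)
Shortest route: Selby → Varne → Arlen → Eskin = 40 km.

40 km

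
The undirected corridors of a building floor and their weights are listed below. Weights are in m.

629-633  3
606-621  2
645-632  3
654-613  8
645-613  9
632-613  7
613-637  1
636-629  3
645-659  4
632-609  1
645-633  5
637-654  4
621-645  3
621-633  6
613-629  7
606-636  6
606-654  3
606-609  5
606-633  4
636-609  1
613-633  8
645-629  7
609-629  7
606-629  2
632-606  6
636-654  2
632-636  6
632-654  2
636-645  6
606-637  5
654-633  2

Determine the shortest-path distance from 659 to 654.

9 m

Candidate routes:
659 → 645 → 632 → 609 → 636 → 654: 4+3+1+1+2 = 11
659 → 645 → 632 → 654: 4+3+2 = 9
659 → 645 → 633 → 654: 4+5+2 = 11
659 → 645 → 621 → 606 → 654: 4+3+2+3 = 12
Cheapest is 659 → 645 → 632 → 654 at 9 m.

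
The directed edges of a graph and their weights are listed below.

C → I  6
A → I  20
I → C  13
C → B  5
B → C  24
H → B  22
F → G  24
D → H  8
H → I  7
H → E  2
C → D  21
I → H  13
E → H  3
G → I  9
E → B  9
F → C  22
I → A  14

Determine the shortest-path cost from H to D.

41

Candidate routes:
H–E–B–C–D: 2+9+24+21 = 56
H–I–C–D: 7+13+21 = 41
The minimum is 41 via H–I–C–D.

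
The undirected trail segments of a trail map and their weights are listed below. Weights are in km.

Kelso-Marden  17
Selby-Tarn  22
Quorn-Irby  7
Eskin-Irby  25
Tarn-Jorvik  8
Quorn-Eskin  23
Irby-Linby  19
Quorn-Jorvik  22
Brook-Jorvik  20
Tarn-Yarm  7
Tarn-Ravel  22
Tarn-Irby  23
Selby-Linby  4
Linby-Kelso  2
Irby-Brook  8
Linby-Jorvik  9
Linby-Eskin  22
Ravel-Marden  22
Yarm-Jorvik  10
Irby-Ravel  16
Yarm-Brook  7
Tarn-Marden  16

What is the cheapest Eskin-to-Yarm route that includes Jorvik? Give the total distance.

41 km

Shortest Eskin→Jorvik: Eskin–Linby–Jorvik = 31
Best Jorvik to Yarm: Jorvik–Yarm costing 10
Total via Jorvik: 31 + 10 = 41 km.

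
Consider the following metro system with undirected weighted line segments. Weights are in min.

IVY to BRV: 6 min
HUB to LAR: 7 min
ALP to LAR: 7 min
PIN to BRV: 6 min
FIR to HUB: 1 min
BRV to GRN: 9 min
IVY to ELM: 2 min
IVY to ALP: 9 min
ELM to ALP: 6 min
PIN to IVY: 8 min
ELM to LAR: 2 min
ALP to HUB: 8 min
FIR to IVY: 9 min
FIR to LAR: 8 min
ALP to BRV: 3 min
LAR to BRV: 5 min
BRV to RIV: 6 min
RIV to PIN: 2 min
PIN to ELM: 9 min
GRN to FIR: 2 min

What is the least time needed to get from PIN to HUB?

17 min

Settle nodes by increasing distance from PIN:
PIN: 0
RIV: 2  (via PIN)
BRV: 6  (via PIN)
IVY: 8  (via PIN)
ALP: 9  (via BRV)
ELM: 9  (via PIN)
LAR: 11  (via BRV)
GRN: 15  (via BRV)
FIR: 17  (via IVY)
HUB: 17  (via ALP)
Shortest route: PIN → BRV → ALP → HUB = 17 min.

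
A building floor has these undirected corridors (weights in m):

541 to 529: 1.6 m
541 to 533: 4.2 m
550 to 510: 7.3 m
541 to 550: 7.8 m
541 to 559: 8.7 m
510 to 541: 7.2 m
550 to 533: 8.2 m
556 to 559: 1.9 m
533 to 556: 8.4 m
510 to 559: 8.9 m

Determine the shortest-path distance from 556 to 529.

12.2 m

Candidate routes:
556 - 559 - 541 - 529: 1.9+8.7+1.6 = 12.2
556 - 533 - 541 - 529: 8.4+4.2+1.6 = 14.2
The minimum is 12.2 m via 556 - 559 - 541 - 529.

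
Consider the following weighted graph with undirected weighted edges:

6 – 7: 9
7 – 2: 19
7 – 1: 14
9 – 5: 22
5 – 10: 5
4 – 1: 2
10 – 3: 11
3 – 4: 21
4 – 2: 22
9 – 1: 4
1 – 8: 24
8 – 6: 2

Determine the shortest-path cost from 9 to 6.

Shortest distances from 9:
9: 0
1: 4  (via 9)
4: 6  (via 1)
7: 18  (via 1)
5: 22  (via 9)
3: 27  (via 4)
6: 27  (via 7)
Shortest route: 9–1–7–6 = 27.

27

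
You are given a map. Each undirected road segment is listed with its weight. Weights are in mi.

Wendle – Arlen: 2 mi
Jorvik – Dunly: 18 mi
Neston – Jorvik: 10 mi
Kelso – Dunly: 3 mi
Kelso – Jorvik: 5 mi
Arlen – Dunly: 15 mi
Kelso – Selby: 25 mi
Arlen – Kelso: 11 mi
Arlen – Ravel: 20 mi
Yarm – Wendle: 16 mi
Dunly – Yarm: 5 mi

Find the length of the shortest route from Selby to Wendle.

Candidate routes:
Selby–Kelso–Dunly–Arlen–Wendle: 25+3+15+2 = 45
Selby–Kelso–Dunly–Yarm–Wendle: 25+3+5+16 = 49
Selby–Kelso–Arlen–Wendle: 25+11+2 = 38
Cheapest is Selby–Kelso–Arlen–Wendle at 38 mi.

38 mi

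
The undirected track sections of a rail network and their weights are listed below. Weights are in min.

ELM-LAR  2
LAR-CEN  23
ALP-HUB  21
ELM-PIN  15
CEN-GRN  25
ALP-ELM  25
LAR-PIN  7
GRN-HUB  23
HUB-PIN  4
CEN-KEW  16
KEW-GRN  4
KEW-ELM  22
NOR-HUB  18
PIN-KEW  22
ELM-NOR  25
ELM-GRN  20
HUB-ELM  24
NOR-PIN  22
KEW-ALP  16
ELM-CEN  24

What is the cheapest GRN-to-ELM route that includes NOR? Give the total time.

66 min

Shortest GRN→NOR: GRN → HUB → NOR = 41
Best NOR to ELM: NOR → ELM costing 25
Total via NOR: 41 + 25 = 66 min.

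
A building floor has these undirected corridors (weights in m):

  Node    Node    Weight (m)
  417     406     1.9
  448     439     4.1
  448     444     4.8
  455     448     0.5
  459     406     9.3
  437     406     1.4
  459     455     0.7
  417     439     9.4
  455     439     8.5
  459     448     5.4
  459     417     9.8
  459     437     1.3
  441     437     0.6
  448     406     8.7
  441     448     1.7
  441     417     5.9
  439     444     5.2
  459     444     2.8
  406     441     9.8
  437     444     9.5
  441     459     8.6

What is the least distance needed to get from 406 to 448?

3.7 m

Compare a few routes:
406 - 437 - 459 - 448: 1.4+1.3+5.4 = 8.1
406 - 437 - 441 - 448: 1.4+0.6+1.7 = 3.7
406 - 437 - 459 - 455 - 448: 1.4+1.3+0.7+0.5 = 3.9
The minimum is 3.7 m via 406 - 437 - 441 - 448.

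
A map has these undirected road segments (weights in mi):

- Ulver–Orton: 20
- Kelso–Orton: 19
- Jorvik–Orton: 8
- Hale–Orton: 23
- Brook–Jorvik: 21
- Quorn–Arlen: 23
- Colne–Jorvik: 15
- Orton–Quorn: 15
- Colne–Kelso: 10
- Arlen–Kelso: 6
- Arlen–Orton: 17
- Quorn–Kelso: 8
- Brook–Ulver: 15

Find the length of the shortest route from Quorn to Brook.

Candidate routes:
Quorn - Orton - Jorvik - Brook: 15+8+21 = 44
Quorn - Orton - Ulver - Brook: 15+20+15 = 50
Cheapest is Quorn - Orton - Jorvik - Brook at 44 mi.

44 mi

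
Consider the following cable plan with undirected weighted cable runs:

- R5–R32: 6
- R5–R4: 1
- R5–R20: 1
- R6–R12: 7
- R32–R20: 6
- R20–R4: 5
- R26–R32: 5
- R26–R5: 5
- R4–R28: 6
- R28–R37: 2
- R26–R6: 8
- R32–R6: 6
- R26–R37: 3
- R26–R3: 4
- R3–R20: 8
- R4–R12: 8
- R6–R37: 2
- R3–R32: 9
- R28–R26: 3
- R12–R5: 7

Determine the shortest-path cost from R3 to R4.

Settle nodes by increasing distance from R3:
R3: 0
R26: 4  (via R3)
R37: 7  (via R26)
R28: 7  (via R26)
R20: 8  (via R3)
R6: 9  (via R37)
R5: 9  (via R26)
R32: 9  (via R3)
R4: 10  (via R5)
Shortest route: R3 → R26 → R5 → R4 = 10.

10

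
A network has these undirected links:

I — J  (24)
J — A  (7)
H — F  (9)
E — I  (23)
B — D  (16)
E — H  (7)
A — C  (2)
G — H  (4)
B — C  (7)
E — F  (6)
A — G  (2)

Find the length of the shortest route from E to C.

Settle nodes by increasing distance from E:
E: 0
F: 6  (via E)
H: 7  (via E)
G: 11  (via H)
A: 13  (via G)
C: 15  (via A)
Shortest route: E–H–G–A–C = 15.

15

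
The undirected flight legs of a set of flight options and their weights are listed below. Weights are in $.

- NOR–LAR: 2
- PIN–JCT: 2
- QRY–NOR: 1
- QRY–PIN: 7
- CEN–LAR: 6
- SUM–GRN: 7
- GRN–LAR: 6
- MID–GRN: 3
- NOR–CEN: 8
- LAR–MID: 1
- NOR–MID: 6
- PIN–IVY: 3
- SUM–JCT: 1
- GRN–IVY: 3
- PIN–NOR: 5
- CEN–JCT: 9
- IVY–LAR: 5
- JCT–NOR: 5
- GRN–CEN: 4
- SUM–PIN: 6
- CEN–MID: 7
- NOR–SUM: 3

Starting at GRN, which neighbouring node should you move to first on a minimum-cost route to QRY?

Candidate routes:
GRN - LAR - NOR - QRY: 6+2+1 = 9
GRN - MID - NOR - QRY: 3+6+1 = 10
GRN - MID - LAR - NOR - QRY: 3+1+2+1 = 7
The minimum is $7 via GRN - MID - LAR - NOR - QRY.
So from GRN the first move is to MID.

MID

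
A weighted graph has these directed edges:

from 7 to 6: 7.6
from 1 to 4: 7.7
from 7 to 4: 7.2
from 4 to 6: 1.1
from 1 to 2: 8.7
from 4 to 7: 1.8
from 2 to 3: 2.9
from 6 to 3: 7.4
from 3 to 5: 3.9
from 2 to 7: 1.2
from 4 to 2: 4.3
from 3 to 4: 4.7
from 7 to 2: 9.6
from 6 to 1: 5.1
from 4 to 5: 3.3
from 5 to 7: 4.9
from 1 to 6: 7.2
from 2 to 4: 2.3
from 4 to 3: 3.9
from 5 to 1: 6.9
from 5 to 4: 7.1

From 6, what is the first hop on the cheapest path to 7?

3

Candidate routes:
6 - 1 - 4 - 7: 5.1+7.7+1.8 = 14.6
6 - 3 - 4 - 7: 7.4+4.7+1.8 = 13.9
The minimum is 13.9 via 6 - 3 - 4 - 7.
So from 6 the first move is to 3.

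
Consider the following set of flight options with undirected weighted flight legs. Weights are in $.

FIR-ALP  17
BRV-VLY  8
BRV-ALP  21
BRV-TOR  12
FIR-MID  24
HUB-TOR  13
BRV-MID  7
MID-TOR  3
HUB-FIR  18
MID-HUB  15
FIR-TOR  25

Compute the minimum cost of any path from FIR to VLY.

$39

Running Dijkstra from FIR:
FIR: 0
ALP: 17  (via FIR)
HUB: 18  (via FIR)
MID: 24  (via FIR)
TOR: 25  (via FIR)
BRV: 31  (via MID)
VLY: 39  (via BRV)
Shortest route: FIR–MID–BRV–VLY = $39.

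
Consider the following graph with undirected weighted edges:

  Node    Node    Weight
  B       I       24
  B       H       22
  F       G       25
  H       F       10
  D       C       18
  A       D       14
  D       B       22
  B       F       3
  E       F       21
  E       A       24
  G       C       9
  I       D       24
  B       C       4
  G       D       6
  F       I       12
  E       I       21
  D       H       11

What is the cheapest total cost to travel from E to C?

Settle nodes by increasing distance from E:
E: 0
F: 21  (via E)
I: 21  (via E)
A: 24  (via E)
B: 24  (via F)
C: 28  (via B)
Shortest route: E → F → B → C = 28.

28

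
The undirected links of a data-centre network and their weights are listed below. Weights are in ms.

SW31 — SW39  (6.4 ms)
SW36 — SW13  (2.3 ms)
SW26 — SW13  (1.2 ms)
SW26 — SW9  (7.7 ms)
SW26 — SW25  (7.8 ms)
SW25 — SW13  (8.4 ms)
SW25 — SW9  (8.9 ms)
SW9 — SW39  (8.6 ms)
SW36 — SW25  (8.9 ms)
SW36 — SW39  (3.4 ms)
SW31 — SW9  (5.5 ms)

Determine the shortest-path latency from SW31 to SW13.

12.1 ms

Compare a few routes:
SW31–SW9–SW26–SW13: 5.5+7.7+1.2 = 14.4
SW31–SW9–SW25–SW13: 5.5+8.9+8.4 = 22.8
SW31–SW9–SW39–SW36–SW13: 5.5+8.6+3.4+2.3 = 19.8
SW31–SW39–SW36–SW13: 6.4+3.4+2.3 = 12.1
Cheapest is SW31–SW39–SW36–SW13 at 12.1 ms.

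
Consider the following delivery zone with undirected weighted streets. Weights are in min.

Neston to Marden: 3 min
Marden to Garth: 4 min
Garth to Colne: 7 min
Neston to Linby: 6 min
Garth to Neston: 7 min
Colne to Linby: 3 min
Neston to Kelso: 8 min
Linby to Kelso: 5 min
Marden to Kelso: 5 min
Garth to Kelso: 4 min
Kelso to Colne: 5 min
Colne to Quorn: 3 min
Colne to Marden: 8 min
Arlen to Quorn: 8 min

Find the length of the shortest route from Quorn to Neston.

12 min

Shortest distances from Quorn:
Quorn: 0
Colne: 3  (via Quorn)
Linby: 6  (via Colne)
Arlen: 8  (via Quorn)
Kelso: 8  (via Colne)
Garth: 10  (via Colne)
Marden: 11  (via Colne)
Neston: 12  (via Linby)
Shortest route: Quorn–Colne–Linby–Neston = 12 min.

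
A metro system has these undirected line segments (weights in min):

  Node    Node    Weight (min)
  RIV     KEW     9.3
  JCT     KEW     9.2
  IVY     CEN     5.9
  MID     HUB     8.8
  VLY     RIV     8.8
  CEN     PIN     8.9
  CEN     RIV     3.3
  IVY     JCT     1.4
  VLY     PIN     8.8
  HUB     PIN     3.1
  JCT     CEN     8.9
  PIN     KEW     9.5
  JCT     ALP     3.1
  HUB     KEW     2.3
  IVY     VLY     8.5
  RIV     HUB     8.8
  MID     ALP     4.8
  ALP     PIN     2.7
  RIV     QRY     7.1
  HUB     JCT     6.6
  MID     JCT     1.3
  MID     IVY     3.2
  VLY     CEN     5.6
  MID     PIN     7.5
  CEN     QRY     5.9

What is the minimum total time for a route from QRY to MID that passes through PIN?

21.9 min

Shortest QRY→PIN: QRY → CEN → PIN = 14.8
Shortest PIN→MID: PIN → ALP → JCT → MID = 7.1
Total via PIN: 14.8 + 7.1 = 21.9 min.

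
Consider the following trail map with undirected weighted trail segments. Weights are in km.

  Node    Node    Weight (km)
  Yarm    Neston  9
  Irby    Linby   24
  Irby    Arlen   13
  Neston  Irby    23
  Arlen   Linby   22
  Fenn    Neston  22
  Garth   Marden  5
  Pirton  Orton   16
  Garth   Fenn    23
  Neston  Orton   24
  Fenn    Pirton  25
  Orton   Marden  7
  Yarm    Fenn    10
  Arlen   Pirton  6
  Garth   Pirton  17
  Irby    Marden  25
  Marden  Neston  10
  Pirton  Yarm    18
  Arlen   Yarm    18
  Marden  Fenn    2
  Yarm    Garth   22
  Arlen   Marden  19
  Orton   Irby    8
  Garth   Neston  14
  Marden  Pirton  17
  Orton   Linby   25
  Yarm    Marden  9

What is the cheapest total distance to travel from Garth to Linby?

Settle nodes by increasing distance from Garth:
Garth: 0
Marden: 5  (via Garth)
Fenn: 7  (via Marden)
Orton: 12  (via Marden)
Yarm: 14  (via Marden)
Neston: 14  (via Garth)
Pirton: 17  (via Garth)
Irby: 20  (via Orton)
Arlen: 23  (via Pirton)
Linby: 37  (via Orton)
Shortest route: Garth → Marden → Orton → Linby = 37 km.

37 km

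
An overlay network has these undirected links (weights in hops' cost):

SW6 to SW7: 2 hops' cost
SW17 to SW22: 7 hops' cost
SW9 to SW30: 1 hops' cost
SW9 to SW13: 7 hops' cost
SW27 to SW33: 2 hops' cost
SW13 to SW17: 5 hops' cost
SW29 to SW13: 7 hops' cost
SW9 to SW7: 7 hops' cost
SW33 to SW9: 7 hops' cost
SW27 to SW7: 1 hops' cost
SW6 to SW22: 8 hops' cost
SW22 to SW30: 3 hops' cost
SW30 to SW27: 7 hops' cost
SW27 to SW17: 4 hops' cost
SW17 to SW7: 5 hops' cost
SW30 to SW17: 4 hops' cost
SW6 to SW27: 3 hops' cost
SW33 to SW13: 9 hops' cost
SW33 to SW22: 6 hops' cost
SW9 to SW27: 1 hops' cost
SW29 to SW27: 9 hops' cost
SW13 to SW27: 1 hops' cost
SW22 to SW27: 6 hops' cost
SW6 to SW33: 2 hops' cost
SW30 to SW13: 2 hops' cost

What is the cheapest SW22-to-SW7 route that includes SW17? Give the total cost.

Shortest SW22→SW17: SW22–SW17 = 7
Shortest SW17→SW7: SW17–SW7 = 5
Total via SW17: 7 + 5 = 12 hops' cost.

12 hops' cost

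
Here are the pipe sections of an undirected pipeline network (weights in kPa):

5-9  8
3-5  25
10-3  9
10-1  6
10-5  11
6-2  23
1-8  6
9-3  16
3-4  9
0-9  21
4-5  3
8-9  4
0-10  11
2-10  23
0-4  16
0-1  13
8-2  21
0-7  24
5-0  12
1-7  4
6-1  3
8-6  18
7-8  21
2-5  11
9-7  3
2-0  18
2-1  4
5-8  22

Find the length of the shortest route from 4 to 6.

Candidate routes:
4 → 5 → 2 → 1 → 6: 3+11+4+3 = 21
4 → 5 → 10 → 1 → 6: 3+11+6+3 = 23
4 → 5 → 9 → 8 → 1 → 6: 3+8+4+6+3 = 24
The minimum is 21 kPa via 4 → 5 → 2 → 1 → 6.

21 kPa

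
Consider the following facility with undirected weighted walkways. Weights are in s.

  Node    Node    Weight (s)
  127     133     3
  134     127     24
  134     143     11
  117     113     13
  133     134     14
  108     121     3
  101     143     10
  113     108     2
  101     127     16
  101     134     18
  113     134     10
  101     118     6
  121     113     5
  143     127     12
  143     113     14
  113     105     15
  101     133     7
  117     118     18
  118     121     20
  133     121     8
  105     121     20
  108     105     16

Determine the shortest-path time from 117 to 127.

Shortest distances from 117:
117: 0
113: 13  (via 117)
108: 15  (via 113)
118: 18  (via 117)
121: 18  (via 113)
134: 23  (via 113)
101: 24  (via 118)
133: 26  (via 121)
143: 27  (via 113)
105: 28  (via 113)
127: 29  (via 133)
Shortest route: 117–113–121–133–127 = 29 s.

29 s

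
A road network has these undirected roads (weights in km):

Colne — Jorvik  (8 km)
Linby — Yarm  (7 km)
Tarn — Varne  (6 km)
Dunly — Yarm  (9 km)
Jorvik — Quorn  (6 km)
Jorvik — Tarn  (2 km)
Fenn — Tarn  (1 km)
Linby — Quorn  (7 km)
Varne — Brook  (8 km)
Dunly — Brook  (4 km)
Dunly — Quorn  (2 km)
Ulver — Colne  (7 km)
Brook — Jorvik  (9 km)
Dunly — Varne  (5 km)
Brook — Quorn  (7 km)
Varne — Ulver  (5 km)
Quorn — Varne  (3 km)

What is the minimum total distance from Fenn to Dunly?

11 km

Settle nodes by increasing distance from Fenn:
Fenn: 0
Tarn: 1  (via Fenn)
Jorvik: 3  (via Tarn)
Varne: 7  (via Tarn)
Quorn: 9  (via Jorvik)
Dunly: 11  (via Quorn)
Shortest route: Fenn → Tarn → Jorvik → Quorn → Dunly = 11 km.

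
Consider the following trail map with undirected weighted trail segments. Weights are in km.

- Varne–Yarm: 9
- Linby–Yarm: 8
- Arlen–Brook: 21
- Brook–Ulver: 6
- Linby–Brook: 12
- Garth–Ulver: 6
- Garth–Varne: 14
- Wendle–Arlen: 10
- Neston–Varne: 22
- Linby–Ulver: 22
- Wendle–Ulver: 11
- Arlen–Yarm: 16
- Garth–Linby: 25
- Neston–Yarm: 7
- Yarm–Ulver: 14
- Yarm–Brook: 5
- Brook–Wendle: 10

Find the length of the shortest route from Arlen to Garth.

27 km

Settle nodes by increasing distance from Arlen:
Arlen: 0
Wendle: 10  (via Arlen)
Yarm: 16  (via Arlen)
Brook: 20  (via Wendle)
Ulver: 21  (via Wendle)
Neston: 23  (via Yarm)
Linby: 24  (via Yarm)
Varne: 25  (via Yarm)
Garth: 27  (via Ulver)
Shortest route: Arlen → Wendle → Ulver → Garth = 27 km.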